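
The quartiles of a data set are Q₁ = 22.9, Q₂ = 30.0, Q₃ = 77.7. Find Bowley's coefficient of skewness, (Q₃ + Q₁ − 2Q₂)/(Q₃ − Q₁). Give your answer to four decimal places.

0.7409

numerator: Q₃ + Q₁ − 2Q₂ = 77.7 + 22.9 − 2×30.0 = 40.6000
denominator: Q₃ − Q₁ = 77.7 − 22.9 = 54.8000
Bowley skewness = 40.6000 / 54.8000 ≈ 0.7409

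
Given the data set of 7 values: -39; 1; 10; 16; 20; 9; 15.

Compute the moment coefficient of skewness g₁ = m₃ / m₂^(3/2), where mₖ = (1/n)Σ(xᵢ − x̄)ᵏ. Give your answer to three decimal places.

-1.675

x̄ = (-39 + 1 + 10 + 16 + 20 + 9 + 15) / 7 = 4.5714
deviations (xᵢ − x̄): -43.5714, -3.5714, 5.4286, 11.4286, 15.4286, 4.4286, 10.4286
Σ(xᵢ − x̄)² = 2437.7143 ⇒ m₂ = 2437.7143/7 = 348.24490
Σ(xᵢ − x̄)³ = -76218.2449 ⇒ m₃ = -76218.2449/7 = -10888.32070
m₂^(3/2) = 348.24490^(1.5) = 6498.70979
g₁ = m₃ / m₂^(3/2) = -10888.32070 / 6498.70979 ≈ -1.675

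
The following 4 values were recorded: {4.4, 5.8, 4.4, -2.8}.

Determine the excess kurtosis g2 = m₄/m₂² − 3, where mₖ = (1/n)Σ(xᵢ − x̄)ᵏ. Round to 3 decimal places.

x̄ = 2.9500
Σ(xᵢ − x̄)² = 45.3900 ⇒ m₂ = 11.34750
Σ(xᵢ − x̄)⁴ = 1167.9449 ⇒ m₄ = 291.98623
m₂² = 128.76576
g2 = m₄/m₂² − 3 = 2.26758 − 3 ≈ -0.732

-0.732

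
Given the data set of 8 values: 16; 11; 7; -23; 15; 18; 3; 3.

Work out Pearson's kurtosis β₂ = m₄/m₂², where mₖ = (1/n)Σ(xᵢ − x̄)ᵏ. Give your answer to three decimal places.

4.193

x̄ = 6.2500
Σ(xᵢ − x̄)² = 1209.5000 ⇒ m₂ = 151.18750
Σ(xᵢ − x̄)⁴ = 766679.6563 ⇒ m₄ = 95834.95703
m₂² = 22857.66016
β₂ = m₄/m₂² = 95834.95703 / 22857.66016 ≈ 4.193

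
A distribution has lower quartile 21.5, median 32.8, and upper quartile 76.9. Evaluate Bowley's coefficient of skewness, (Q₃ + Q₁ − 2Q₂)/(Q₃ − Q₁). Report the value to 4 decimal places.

0.5921

numerator: Q₃ + Q₁ − 2Q₂ = 76.9 + 21.5 − 2×32.8 = 32.8000
denominator: Q₃ − Q₁ = 76.9 − 21.5 = 55.4000
Bowley skewness = 32.8000 / 55.4000 ≈ 0.5921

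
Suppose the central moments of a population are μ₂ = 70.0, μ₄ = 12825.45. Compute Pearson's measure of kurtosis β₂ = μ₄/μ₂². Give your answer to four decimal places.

μ₂² = 70.0² = 4900.00000
μ₄/μ₂² = 12825.45 / 4900.00000 = 2.61744
β₂ ≈ 2.6174

2.6174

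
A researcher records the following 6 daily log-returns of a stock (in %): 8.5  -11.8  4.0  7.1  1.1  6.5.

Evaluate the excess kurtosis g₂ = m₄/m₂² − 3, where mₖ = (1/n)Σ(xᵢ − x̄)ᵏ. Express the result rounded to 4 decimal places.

x̄ = 2.5667
Σ(xᵢ − x̄)² = 281.8333 ⇒ m₂ = 46.97222
Σ(xᵢ − x̄)⁴ = 44511.3230 ⇒ m₄ = 7418.55384
m₂² = 2206.38966
g₂ = m₄/m₂² − 3 = 3.36230 − 3 ≈ 0.3623

0.3623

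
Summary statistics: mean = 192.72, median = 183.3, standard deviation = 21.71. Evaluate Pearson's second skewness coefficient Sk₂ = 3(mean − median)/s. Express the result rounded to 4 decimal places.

1.3017

Sk₂ = 3(192.72 − 183.3) / 21.71 = 3 × 9.4200 / 21.71
    = 28.2600 / 21.71 ≈ 1.3017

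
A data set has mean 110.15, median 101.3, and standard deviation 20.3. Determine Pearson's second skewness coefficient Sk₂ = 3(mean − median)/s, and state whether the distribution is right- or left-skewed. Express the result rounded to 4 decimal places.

Sk₂ = 3(110.15 − 101.3) / 20.3 = 3 × 8.8500 / 20.3
    = 26.5500 / 20.3 ≈ 1.3079
Sk₂ > 0 ⇒ mean > median ⇒ right-skewed (positive skew).

1.3079, right-skewed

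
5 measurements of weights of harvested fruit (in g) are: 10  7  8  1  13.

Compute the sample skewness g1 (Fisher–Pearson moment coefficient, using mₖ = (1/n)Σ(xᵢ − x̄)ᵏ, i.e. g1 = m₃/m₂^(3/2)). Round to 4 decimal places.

-0.5232

x̄ = (10 + 7 + 8 + 1 + 13) / 5 = 7.8000
deviations (xᵢ − x̄): 2.2000, -0.8000, 0.2000, -6.8000, 5.2000
Σ(xᵢ − x̄)² = 78.8000 ⇒ m₂ = 78.8000/5 = 15.76000
Σ(xᵢ − x̄)³ = -163.6800 ⇒ m₃ = -163.6800/5 = -32.73600
m₂^(3/2) = 15.76000^(1.5) = 62.56541
g1 = m₃ / m₂^(3/2) = -32.73600 / 62.56541 ≈ -0.5232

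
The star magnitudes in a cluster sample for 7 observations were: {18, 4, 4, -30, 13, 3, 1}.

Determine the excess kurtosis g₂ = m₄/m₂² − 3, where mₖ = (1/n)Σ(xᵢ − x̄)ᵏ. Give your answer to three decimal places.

0.915

x̄ = 1.8571
Σ(xᵢ − x̄)² = 1410.8571 ⇒ m₂ = 201.55102
Σ(xᵢ − x̄)⁴ = 1113345.4810 ⇒ m₄ = 159049.35444
m₂² = 40622.81383
g₂ = m₄/m₂² − 3 = 3.91527 − 3 ≈ 0.915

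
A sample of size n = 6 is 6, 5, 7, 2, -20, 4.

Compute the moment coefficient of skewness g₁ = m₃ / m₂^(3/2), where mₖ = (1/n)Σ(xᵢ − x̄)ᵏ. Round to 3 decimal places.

x̄ = (6 + 5 + 7 + 2 - 20 + 4) / 6 = 0.6667
deviations (xᵢ − x̄): 5.3333, 4.3333, 6.3333, 1.3333, -20.6667, 3.3333
Σ(xᵢ − x̄)² = 527.3333 ⇒ m₂ = 527.3333/6 = 87.88889
Σ(xᵢ − x̄)³ = -8300.4444 ⇒ m₃ = -8300.4444/6 = -1383.40741
m₂^(3/2) = 87.88889^(1.5) = 823.95020
g₁ = m₃ / m₂^(3/2) = -1383.40741 / 823.95020 ≈ -1.679

-1.679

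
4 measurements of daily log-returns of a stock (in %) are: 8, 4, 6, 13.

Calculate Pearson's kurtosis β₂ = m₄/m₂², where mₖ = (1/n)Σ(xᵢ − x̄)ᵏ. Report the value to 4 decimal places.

1.9312

x̄ = 7.7500
Σ(xᵢ − x̄)² = 44.7500 ⇒ m₂ = 11.18750
Σ(xᵢ − x̄)⁴ = 966.8281 ⇒ m₄ = 241.70703
m₂² = 125.16016
β₂ = m₄/m₂² = 241.70703 / 125.16016 ≈ 1.9312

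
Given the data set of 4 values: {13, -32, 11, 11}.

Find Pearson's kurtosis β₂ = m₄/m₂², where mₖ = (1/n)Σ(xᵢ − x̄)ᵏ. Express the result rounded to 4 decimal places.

2.3285

x̄ = 0.7500
Σ(xᵢ − x̄)² = 1432.7500 ⇒ m₂ = 358.18750
Σ(xᵢ − x̄)⁴ = 1194985.3281 ⇒ m₄ = 298746.33203
m₂² = 128298.28516
β₂ = m₄/m₂² = 298746.33203 / 128298.28516 ≈ 2.3285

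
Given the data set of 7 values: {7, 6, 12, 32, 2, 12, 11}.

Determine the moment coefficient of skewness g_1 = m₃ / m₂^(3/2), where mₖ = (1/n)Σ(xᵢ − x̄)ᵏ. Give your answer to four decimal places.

1.4199

x̄ = (7 + 6 + 12 + 32 + 2 + 12 + 11) / 7 = 11.7143
deviations (xᵢ − x̄): -4.7143, -5.7143, 0.2857, 20.2857, -9.7143, 0.2857, -0.7143
Σ(xᵢ − x̄)² = 561.4286 ⇒ m₂ = 561.4286/7 = 80.20408
Σ(xᵢ − x̄)³ = 7139.3878 ⇒ m₃ = 7139.3878/7 = 1019.91254
m₂^(3/2) = 80.20408^(1.5) = 718.28154
g_1 = m₃ / m₂^(3/2) = 1019.91254 / 718.28154 ≈ 1.4199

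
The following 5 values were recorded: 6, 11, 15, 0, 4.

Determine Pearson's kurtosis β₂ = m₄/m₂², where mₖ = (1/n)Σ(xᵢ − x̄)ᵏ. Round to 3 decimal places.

x̄ = 7.2000
Σ(xᵢ − x̄)² = 138.8000 ⇒ m₂ = 27.76000
Σ(xᵢ − x̄)⁴ = 6704.3360 ⇒ m₄ = 1340.86720
m₂² = 770.61760
β₂ = m₄/m₂² = 1340.86720 / 770.61760 ≈ 1.740

1.740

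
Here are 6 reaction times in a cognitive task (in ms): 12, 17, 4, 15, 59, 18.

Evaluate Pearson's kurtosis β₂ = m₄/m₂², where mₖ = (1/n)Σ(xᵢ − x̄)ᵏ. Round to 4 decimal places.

x̄ = 20.8333
Σ(xᵢ − x̄)² = 1874.8333 ⇒ m₂ = 312.47222
Σ(xᵢ − x̄)⁴ = 2209778.8194 ⇒ m₄ = 368296.46991
m₂² = 97638.88966
β₂ = m₄/m₂² = 368296.46991 / 97638.88966 ≈ 3.7720

3.7720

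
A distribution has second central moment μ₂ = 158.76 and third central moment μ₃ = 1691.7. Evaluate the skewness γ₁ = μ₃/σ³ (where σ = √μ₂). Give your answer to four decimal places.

σ = √μ₂ = √158.76 = 12.60000
σ³ = μ₂^(3/2) = 2000.37600
γ₁ = μ₃/σ³ = 1691.7 / 2000.37600 ≈ 0.8457

0.8457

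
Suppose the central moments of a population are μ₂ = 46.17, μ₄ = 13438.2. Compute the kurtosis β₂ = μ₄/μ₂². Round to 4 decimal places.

6.3041

μ₂² = 46.17² = 2131.66890
μ₄/μ₂² = 13438.2 / 2131.66890 = 6.30407
β₂ ≈ 6.3041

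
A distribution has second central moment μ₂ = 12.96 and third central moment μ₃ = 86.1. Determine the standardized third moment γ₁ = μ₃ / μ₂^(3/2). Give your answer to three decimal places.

σ = √μ₂ = √12.96 = 3.60000
σ³ = μ₂^(3/2) = 46.65600
γ₁ = μ₃/σ³ = 86.1 / 46.65600 ≈ 1.845

1.845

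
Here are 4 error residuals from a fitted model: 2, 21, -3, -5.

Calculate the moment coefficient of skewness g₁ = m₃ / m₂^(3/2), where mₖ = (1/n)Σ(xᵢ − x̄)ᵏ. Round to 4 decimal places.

0.9549

x̄ = (2 + 21 - 3 - 5) / 4 = 3.7500
deviations (xᵢ − x̄): -1.7500, 17.2500, -6.7500, -8.7500
Σ(xᵢ − x̄)² = 422.7500 ⇒ m₂ = 422.7500/4 = 105.68750
Σ(xᵢ − x̄)³ = 4150.1250 ⇒ m₃ = 4150.1250/4 = 1037.53125
m₂^(3/2) = 105.68750^(1.5) = 1086.51428
g₁ = m₃ / m₂^(3/2) = 1037.53125 / 1086.51428 ≈ 0.9549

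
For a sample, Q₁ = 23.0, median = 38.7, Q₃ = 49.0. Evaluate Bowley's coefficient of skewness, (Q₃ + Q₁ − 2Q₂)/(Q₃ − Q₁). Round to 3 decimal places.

-0.208

numerator: Q₃ + Q₁ − 2Q₂ = 49.0 + 23.0 − 2×38.7 = -5.4000
denominator: Q₃ − Q₁ = 49.0 − 23.0 = 26.0000
Bowley skewness = -5.4000 / 26.0000 ≈ -0.208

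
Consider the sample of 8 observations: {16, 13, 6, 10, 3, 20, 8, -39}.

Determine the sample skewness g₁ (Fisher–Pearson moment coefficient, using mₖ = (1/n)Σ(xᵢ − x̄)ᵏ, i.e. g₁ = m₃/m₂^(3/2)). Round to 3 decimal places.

-1.875

x̄ = (16 + 13 + 6 + 10 + 3 + 20 + 8 - 39) / 8 = 4.6250
deviations (xᵢ − x̄): 11.3750, 8.3750, 1.3750, 5.3750, -1.6250, 15.3750, 3.3750, -43.6250
Σ(xᵢ − x̄)² = 2383.8750 ⇒ m₂ = 2383.8750/8 = 297.98438
Σ(xᵢ − x̄)³ = -77138.7188 ⇒ m₃ = -77138.7188/8 = -9642.33984
m₂^(3/2) = 297.98438^(1.5) = 5143.87301
g₁ = m₃ / m₂^(3/2) = -9642.33984 / 5143.87301 ≈ -1.875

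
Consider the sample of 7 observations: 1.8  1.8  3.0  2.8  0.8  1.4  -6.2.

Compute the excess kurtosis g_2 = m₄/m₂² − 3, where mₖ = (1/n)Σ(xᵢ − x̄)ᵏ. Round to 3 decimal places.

x̄ = 0.7714
Σ(xᵢ − x̄)² = 60.1943 ⇒ m₂ = 8.59918
Σ(xᵢ − x̄)⁴ = 2406.0345 ⇒ m₄ = 343.71921
m₂² = 73.94596
g_2 = m₄/m₂² − 3 = 4.64825 − 3 ≈ 1.648

1.648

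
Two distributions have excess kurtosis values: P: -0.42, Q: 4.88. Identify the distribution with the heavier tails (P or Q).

Q

Higher excess kurtosis ⇒ heavier tails relative to the normal distribution.
-0.42 vs 4.88: the larger is 4.88, so Q has heavier tails. (Q is leptokurtic — heavier-than-normal tails; the other is platykurtic.)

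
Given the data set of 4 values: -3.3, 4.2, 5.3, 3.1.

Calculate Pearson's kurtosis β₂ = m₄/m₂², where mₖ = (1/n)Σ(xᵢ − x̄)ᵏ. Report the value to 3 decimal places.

x̄ = 2.3250
Σ(xᵢ − x̄)² = 44.6075 ⇒ m₂ = 11.15187
Σ(xᵢ − x̄)⁴ = 1092.1831 ⇒ m₄ = 273.04577
m₂² = 124.36432
β₂ = m₄/m₂² = 273.04577 / 124.36432 ≈ 2.196

2.196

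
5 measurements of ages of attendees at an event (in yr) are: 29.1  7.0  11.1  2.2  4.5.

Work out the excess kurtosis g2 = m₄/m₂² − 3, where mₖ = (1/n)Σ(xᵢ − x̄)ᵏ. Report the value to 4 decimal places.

-0.2061

x̄ = 10.7800
Σ(xᵢ − x̄)² = 463.0680 ⇒ m₂ = 92.61360
Σ(xᵢ − x̄)⁴ = 119821.3260 ⇒ m₄ = 23964.26520
m₂² = 8577.27890
g2 = m₄/m₂² − 3 = 2.79392 − 3 ≈ -0.2061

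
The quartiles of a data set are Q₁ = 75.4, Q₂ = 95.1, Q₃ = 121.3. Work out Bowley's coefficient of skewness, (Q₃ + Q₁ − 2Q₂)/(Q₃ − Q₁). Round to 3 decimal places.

numerator: Q₃ + Q₁ − 2Q₂ = 121.3 + 75.4 − 2×95.1 = 6.5000
denominator: Q₃ − Q₁ = 121.3 − 75.4 = 45.9000
Bowley skewness = 6.5000 / 45.9000 ≈ 0.142

0.142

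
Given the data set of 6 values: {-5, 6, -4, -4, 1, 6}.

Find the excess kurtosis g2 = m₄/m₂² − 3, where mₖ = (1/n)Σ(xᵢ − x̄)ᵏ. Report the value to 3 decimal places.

-1.676

x̄ = 0.0000
Σ(xᵢ − x̄)² = 130.0000 ⇒ m₂ = 21.66667
Σ(xᵢ − x̄)⁴ = 3730.0000 ⇒ m₄ = 621.66667
m₂² = 469.44444
g2 = m₄/m₂² − 3 = 1.32426 − 3 ≈ -1.676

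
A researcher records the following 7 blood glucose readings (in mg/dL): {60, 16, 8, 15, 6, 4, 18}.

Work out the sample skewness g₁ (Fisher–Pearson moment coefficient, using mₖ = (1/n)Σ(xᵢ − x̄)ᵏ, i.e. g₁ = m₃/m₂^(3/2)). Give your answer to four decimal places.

x̄ = (60 + 16 + 8 + 15 + 6 + 4 + 18) / 7 = 18.1429
deviations (xᵢ − x̄): 41.8571, -2.1429, -10.1429, -3.1429, -12.1429, -14.1429, -0.1429
Σ(xᵢ − x̄)² = 2216.8571 ⇒ m₂ = 2216.8571/7 = 316.69388
Σ(xᵢ − x̄)³ = 67630.8980 ⇒ m₃ = 67630.8980/7 = 9661.55685
m₂^(3/2) = 316.69388^(1.5) = 5635.85098
g₁ = m₃ / m₂^(3/2) = 9661.55685 / 5635.85098 ≈ 1.7143

1.7143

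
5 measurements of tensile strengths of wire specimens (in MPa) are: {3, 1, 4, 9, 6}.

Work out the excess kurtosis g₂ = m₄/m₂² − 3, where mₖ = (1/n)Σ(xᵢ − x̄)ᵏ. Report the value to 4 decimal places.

-1.0009

x̄ = 4.6000
Σ(xᵢ − x̄)² = 37.2000 ⇒ m₂ = 7.44000
Σ(xᵢ − x̄)⁴ = 553.2960 ⇒ m₄ = 110.65920
m₂² = 55.35360
g₂ = m₄/m₂² − 3 = 1.99913 − 3 ≈ -1.0009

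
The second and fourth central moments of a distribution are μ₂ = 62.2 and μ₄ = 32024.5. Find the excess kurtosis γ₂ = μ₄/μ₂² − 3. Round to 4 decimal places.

μ₂² = 62.2² = 3868.84000
μ₄/μ₂² = 32024.5 / 3868.84000 = 8.27755
γ₂ = 8.27755 − 3 ≈ 5.2775

5.2775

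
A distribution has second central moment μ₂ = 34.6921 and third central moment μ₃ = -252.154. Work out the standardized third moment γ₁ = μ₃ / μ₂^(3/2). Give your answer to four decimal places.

σ = √μ₂ = √34.6921 = 5.89000
σ³ = μ₂^(3/2) = 204.33647
γ₁ = μ₃/σ³ = -252.154 / 204.33647 ≈ -1.2340

-1.2340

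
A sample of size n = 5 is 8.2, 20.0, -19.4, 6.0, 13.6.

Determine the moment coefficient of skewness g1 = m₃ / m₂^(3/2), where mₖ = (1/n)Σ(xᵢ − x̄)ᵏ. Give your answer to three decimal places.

x̄ = (8.2 + 20.0 - 19.4 + 6.0 + 13.6) / 5 = 5.6800
deviations (xᵢ − x̄): 2.5200, 14.3200, -25.0800, 0.3200, 7.9200
Σ(xᵢ − x̄)² = 903.2480 ⇒ m₂ = 903.2480/5 = 180.64960
Σ(xᵢ − x̄)³ = -12326.1581 ⇒ m₃ = -12326.1581/5 = -2465.23162
m₂^(3/2) = 180.64960^(1.5) = 2428.03815
g1 = m₃ / m₂^(3/2) = -2465.23162 / 2428.03815 ≈ -1.015

-1.015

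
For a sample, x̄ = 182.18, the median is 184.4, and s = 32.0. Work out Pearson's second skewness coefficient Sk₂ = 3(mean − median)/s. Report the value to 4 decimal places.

-0.2081

Sk₂ = 3(182.18 − 184.4) / 32.0 = 3 × -2.2200 / 32.0
    = -6.6600 / 32.0 ≈ -0.2081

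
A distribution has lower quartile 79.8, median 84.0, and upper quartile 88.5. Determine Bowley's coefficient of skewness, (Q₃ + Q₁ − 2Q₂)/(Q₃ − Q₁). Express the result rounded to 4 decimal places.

0.0345

numerator: Q₃ + Q₁ − 2Q₂ = 88.5 + 79.8 − 2×84.0 = 0.3000
denominator: Q₃ − Q₁ = 88.5 − 79.8 = 8.7000
Bowley skewness = 0.3000 / 8.7000 ≈ 0.0345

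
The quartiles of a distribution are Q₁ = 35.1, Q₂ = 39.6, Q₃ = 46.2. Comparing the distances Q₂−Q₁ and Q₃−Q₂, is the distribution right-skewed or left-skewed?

right-skewed

Q₂ − Q₁ = 4.5;  Q₃ − Q₂ = 6.6
Q₃ − Q₂ > Q₂ − Q₁ ⇒ the upper half is more spread out ⇒ right-skewed.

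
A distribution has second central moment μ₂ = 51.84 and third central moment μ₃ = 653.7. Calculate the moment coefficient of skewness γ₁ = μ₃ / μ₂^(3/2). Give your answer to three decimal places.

1.751

σ = √μ₂ = √51.84 = 7.20000
σ³ = μ₂^(3/2) = 373.24800
γ₁ = μ₃/σ³ = 653.7 / 373.24800 ≈ 1.751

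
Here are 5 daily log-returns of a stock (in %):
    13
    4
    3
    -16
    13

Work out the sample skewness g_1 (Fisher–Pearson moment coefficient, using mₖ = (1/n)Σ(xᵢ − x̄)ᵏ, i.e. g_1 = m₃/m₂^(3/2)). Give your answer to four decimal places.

x̄ = (13 + 4 + 3 - 16 + 13) / 5 = 3.4000
deviations (xᵢ − x̄): 9.6000, 0.6000, -0.4000, -19.4000, 9.6000
Σ(xᵢ − x̄)² = 561.2000 ⇒ m₂ = 561.2000/5 = 112.24000
Σ(xᵢ − x̄)³ = -5531.7600 ⇒ m₃ = -5531.7600/5 = -1106.35200
m₂^(3/2) = 112.24000^(1.5) = 1189.10851
g_1 = m₃ / m₂^(3/2) = -1106.35200 / 1189.10851 ≈ -0.9304

-0.9304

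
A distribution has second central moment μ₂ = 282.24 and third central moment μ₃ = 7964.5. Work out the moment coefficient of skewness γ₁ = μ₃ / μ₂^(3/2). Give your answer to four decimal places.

1.6797

σ = √μ₂ = √282.24 = 16.80000
σ³ = μ₂^(3/2) = 4741.63200
γ₁ = μ₃/σ³ = 7964.5 / 4741.63200 ≈ 1.6797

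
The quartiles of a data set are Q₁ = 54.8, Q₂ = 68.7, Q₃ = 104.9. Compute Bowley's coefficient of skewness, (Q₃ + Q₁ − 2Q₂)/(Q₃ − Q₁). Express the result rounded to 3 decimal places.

numerator: Q₃ + Q₁ − 2Q₂ = 104.9 + 54.8 − 2×68.7 = 22.3000
denominator: Q₃ − Q₁ = 104.9 − 54.8 = 50.1000
Bowley skewness = 22.3000 / 50.1000 ≈ 0.445

0.445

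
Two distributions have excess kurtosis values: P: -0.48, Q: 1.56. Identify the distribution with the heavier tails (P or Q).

Q

Higher excess kurtosis ⇒ heavier tails relative to the normal distribution.
-0.48 vs 1.56: the larger is 1.56, so Q has heavier tails. (Q is leptokurtic — heavier-than-normal tails; the other is platykurtic.)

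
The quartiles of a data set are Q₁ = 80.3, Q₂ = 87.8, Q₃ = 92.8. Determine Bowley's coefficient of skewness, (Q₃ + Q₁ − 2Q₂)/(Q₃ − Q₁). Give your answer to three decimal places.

-0.200

numerator: Q₃ + Q₁ − 2Q₂ = 92.8 + 80.3 − 2×87.8 = -2.5000
denominator: Q₃ − Q₁ = 92.8 − 80.3 = 12.5000
Bowley skewness = -2.5000 / 12.5000 ≈ -0.200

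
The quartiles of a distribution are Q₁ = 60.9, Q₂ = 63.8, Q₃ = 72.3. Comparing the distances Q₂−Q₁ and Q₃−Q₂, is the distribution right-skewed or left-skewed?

Q₂ − Q₁ = 2.9;  Q₃ − Q₂ = 8.5
Q₃ − Q₂ > Q₂ − Q₁ ⇒ the upper half is more spread out ⇒ right-skewed.

right-skewed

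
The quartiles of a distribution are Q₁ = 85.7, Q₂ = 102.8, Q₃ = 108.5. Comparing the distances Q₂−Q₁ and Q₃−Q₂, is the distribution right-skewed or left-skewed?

left-skewed

Q₂ − Q₁ = 17.1;  Q₃ − Q₂ = 5.7
Q₂ − Q₁ > Q₃ − Q₂ ⇒ the lower half is more spread out ⇒ left-skewed.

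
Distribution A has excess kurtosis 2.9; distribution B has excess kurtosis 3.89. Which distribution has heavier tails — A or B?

Higher excess kurtosis ⇒ heavier tails relative to the normal distribution.
2.9 vs 3.89: the larger is 3.89, so B has heavier tails.

B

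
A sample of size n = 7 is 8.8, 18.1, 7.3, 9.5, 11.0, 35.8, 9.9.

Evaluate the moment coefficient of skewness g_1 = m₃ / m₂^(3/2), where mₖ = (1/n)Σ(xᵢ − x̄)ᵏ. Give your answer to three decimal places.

1.614

x̄ = (8.8 + 18.1 + 7.3 + 9.5 + 11.0 + 35.8 + 9.9) / 7 = 14.3429
deviations (xᵢ − x̄): -5.5429, 3.7571, -7.0429, -4.8429, -3.3429, 21.4571, -4.4429
Σ(xᵢ − x̄)² = 609.2171 ⇒ m₂ = 609.2171/7 = 87.03102
Σ(xᵢ − x̄)³ = 9173.8305 ⇒ m₃ = 9173.8305/7 = 1310.54722
m₂^(3/2) = 87.03102^(1.5) = 811.91602
g_1 = m₃ / m₂^(3/2) = 1310.54722 / 811.91602 ≈ 1.614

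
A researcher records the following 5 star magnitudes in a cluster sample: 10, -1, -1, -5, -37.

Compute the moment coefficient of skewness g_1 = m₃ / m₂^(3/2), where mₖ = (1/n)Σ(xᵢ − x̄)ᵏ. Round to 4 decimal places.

-1.1138

x̄ = (10 - 1 - 1 - 5 - 37) / 5 = -6.8000
deviations (xᵢ − x̄): 16.8000, 5.8000, 5.8000, 1.8000, -30.2000
Σ(xᵢ − x̄)² = 1264.8000 ⇒ m₂ = 1264.8000/5 = 252.96000
Σ(xᵢ − x̄)³ = -22405.9200 ⇒ m₃ = -22405.9200/5 = -4481.18400
m₂^(3/2) = 252.96000^(1.5) = 4023.25703
g_1 = m₃ / m₂^(3/2) = -4481.18400 / 4023.25703 ≈ -1.1138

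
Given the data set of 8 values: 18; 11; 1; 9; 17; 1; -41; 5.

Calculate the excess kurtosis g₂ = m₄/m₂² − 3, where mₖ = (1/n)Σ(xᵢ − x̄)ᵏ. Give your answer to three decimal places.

1.896

x̄ = 2.6250
Σ(xᵢ − x̄)² = 2467.8750 ⇒ m₂ = 308.48438
Σ(xᵢ − x̄)⁴ = 3727142.2441 ⇒ m₄ = 465892.78052
m₂² = 95162.60962
g₂ = m₄/m₂² − 3 = 4.89575 − 3 ≈ 1.896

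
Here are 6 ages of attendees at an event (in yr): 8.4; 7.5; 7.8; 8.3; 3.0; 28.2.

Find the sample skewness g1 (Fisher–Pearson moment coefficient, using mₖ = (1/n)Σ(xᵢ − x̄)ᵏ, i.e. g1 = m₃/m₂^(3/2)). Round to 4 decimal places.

x̄ = (8.4 + 7.5 + 7.8 + 8.3 + 3.0 + 28.2) / 6 = 10.5333
deviations (xᵢ − x̄): -2.1333, -3.0333, -2.7333, -2.2333, -7.5333, 17.6667
Σ(xᵢ − x̄)² = 395.0733 ⇒ m₂ = 395.0733/6 = 65.84556
Σ(xᵢ − x̄)³ = 5017.2584 ⇒ m₃ = 5017.2584/6 = 836.20974
m₂^(3/2) = 65.84556^(1.5) = 534.30557
g1 = m₃ / m₂^(3/2) = 836.20974 / 534.30557 ≈ 1.5650

1.5650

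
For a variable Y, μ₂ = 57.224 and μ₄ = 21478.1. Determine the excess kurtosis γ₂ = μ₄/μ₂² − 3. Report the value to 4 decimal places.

3.5590

μ₂² = 57.224² = 3274.58618
μ₄/μ₂² = 21478.1 / 3274.58618 = 6.55903
γ₂ = 6.55903 − 3 ≈ 3.5590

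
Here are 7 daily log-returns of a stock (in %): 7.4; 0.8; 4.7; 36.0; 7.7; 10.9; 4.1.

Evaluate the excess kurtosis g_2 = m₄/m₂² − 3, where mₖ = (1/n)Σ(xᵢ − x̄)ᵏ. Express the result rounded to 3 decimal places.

x̄ = 10.2286
Σ(xᵢ − x̄)² = 836.0343 ⇒ m₂ = 119.43347
Σ(xᵢ − x̄)⁴ = 451470.0560 ⇒ m₄ = 64495.72228
m₂² = 14264.35361
g_2 = m₄/m₂² − 3 = 4.52146 − 3 ≈ 1.521

1.521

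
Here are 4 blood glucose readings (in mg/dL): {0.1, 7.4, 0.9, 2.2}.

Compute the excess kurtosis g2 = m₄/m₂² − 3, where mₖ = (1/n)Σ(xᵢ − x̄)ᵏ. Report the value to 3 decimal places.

x̄ = 2.6500
Σ(xᵢ − x̄)² = 32.3300 ⇒ m₂ = 8.08250
Σ(xᵢ − x̄)⁴ = 560.7688 ⇒ m₄ = 140.19221
m₂² = 65.32681
g2 = m₄/m₂² − 3 = 2.14601 − 3 ≈ -0.854

-0.854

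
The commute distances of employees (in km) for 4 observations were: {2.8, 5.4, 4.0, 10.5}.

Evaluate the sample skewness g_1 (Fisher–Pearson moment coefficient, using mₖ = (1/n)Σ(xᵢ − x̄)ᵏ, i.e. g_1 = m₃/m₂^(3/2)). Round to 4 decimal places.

0.8301

x̄ = (2.8 + 5.4 + 4.0 + 10.5) / 4 = 5.6750
deviations (xᵢ − x̄): -2.8750, -0.2750, -1.6750, 4.8250
Σ(xᵢ − x̄)² = 34.4275 ⇒ m₂ = 34.4275/4 = 8.60688
Σ(xᵢ − x̄)³ = 83.8451 ⇒ m₃ = 83.8451/4 = 20.96128
m₂^(3/2) = 8.60688^(1.5) = 25.25040
g_1 = m₃ / m₂^(3/2) = 20.96128 / 25.25040 ≈ 0.8301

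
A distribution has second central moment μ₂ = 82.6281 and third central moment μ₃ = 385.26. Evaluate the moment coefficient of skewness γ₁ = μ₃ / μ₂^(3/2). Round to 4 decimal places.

σ = √μ₂ = √82.6281 = 9.09000
σ³ = μ₂^(3/2) = 751.08943
γ₁ = μ₃/σ³ = 385.26 / 751.08943 ≈ 0.5129

0.5129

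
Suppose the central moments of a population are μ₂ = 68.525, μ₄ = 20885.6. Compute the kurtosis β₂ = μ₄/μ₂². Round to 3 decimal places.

μ₂² = 68.525² = 4695.67563
μ₄/μ₂² = 20885.6 / 4695.67563 = 4.44784
β₂ ≈ 4.448

4.448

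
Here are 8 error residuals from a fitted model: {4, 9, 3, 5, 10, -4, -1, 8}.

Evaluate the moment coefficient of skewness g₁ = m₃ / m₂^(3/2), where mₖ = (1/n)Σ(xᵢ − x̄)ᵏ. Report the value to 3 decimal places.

x̄ = (4 + 9 + 3 + 5 + 10 - 4 - 1 + 8) / 8 = 4.2500
deviations (xᵢ − x̄): -0.2500, 4.7500, -1.2500, 0.7500, 5.7500, -8.2500, -5.2500, 3.7500
Σ(xᵢ − x̄)² = 167.5000 ⇒ m₂ = 167.5000/8 = 20.93750
Σ(xᵢ − x̄)³ = -357.7500 ⇒ m₃ = -357.7500/8 = -44.71875
m₂^(3/2) = 20.93750^(1.5) = 95.80479
g₁ = m₃ / m₂^(3/2) = -44.71875 / 95.80479 ≈ -0.467

-0.467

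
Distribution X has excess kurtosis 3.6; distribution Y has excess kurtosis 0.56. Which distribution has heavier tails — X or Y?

Higher excess kurtosis ⇒ heavier tails relative to the normal distribution.
3.6 vs 0.56: the larger is 3.6, so X has heavier tails.

X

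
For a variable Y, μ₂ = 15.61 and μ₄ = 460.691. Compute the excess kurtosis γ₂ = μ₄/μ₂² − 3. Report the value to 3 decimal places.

-1.109

μ₂² = 15.61² = 243.67210
μ₄/μ₂² = 460.691 / 243.67210 = 1.89062
γ₂ = 1.89062 − 3 ≈ -1.109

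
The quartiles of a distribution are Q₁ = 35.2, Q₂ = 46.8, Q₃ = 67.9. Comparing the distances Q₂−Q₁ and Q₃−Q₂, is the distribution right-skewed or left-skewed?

right-skewed

Q₂ − Q₁ = 11.6;  Q₃ − Q₂ = 21.1
Q₃ − Q₂ > Q₂ − Q₁ ⇒ the upper half is more spread out ⇒ right-skewed.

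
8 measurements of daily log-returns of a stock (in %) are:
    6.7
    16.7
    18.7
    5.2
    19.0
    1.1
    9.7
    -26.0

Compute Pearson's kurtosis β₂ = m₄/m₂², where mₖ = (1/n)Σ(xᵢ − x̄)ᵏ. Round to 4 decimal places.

4.0922

x̄ = 6.3875
Σ(xᵢ − x̄)² = 1506.4088 ⇒ m₂ = 188.30109
Σ(xᵢ − x̄)⁴ = 1160797.0368 ⇒ m₄ = 145099.62960
m₂² = 35457.30191
β₂ = m₄/m₂² = 145099.62960 / 35457.30191 ≈ 4.0922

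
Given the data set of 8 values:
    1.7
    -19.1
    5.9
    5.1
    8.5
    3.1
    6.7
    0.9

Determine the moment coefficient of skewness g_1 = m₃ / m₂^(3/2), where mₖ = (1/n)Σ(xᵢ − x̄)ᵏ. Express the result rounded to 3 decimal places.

x̄ = (1.7 - 19.1 + 5.9 + 5.1 + 8.5 + 3.1 + 6.7 + 0.9) / 8 = 1.6000
deviations (xᵢ − x̄): 0.1000, -20.7000, 4.3000, 3.5000, 6.9000, 1.5000, 5.1000, -0.7000
Σ(xᵢ − x̄)² = 535.6000 ⇒ m₂ = 535.6000/8 = 66.95000
Σ(xᵢ − x̄)³ = -8283.1680 ⇒ m₃ = -8283.1680/8 = -1035.39600
m₂^(3/2) = 66.95000^(1.5) = 547.80485
g_1 = m₃ / m₂^(3/2) = -1035.39600 / 547.80485 ≈ -1.890

-1.890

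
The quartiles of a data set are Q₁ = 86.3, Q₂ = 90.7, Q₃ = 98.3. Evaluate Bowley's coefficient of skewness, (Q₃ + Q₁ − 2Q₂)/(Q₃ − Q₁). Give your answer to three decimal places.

0.267

numerator: Q₃ + Q₁ − 2Q₂ = 98.3 + 86.3 − 2×90.7 = 3.2000
denominator: Q₃ − Q₁ = 98.3 − 86.3 = 12.0000
Bowley skewness = 3.2000 / 12.0000 ≈ 0.267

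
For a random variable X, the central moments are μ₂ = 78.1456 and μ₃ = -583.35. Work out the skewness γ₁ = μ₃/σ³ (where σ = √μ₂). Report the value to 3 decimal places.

σ = √μ₂ = √78.1456 = 8.84000
σ³ = μ₂^(3/2) = 690.80710
γ₁ = μ₃/σ³ = -583.35 / 690.80710 ≈ -0.844

-0.844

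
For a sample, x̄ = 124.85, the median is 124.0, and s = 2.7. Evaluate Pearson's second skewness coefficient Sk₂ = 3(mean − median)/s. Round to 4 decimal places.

0.9444

Sk₂ = 3(124.85 − 124.0) / 2.7 = 3 × 0.8500 / 2.7
    = 2.5500 / 2.7 ≈ 0.9444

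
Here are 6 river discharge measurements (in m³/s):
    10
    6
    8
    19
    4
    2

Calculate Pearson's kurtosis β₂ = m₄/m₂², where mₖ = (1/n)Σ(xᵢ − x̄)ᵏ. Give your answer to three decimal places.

2.854

x̄ = 8.1667
Σ(xᵢ − x̄)² = 180.8333 ⇒ m₂ = 30.13889
Σ(xᵢ − x̄)⁴ = 15554.4861 ⇒ m₄ = 2592.41435
m₂² = 908.35262
β₂ = m₄/m₂² = 2592.41435 / 908.35262 ≈ 2.854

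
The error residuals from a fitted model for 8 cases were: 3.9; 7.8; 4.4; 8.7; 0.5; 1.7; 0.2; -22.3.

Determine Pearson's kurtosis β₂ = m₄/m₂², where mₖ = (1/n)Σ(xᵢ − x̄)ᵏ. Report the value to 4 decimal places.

5.0629

x̄ = 0.6125
Σ(xᵢ − x̄)² = 668.5688 ⇒ m₂ = 83.57109
Σ(xᵢ − x̄)⁴ = 282877.7393 ⇒ m₄ = 35359.71742
m₂² = 6984.12771
β₂ = m₄/m₂² = 35359.71742 / 6984.12771 ≈ 5.0629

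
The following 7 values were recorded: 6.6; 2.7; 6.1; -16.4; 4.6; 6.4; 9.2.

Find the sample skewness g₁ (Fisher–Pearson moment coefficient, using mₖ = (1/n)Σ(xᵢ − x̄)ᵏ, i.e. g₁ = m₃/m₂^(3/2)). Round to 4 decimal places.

-1.8211

x̄ = (6.6 + 2.7 + 6.1 - 16.4 + 4.6 + 6.4 + 9.2) / 7 = 2.7429
deviations (xᵢ − x̄): 3.8571, -0.0429, 3.3571, -19.1429, 1.8571, 3.6571, 6.4571
Σ(xᵢ − x̄)² = 451.1171 ⇒ m₂ = 451.1171/7 = 64.44531
Σ(xᵢ − x̄)³ = -6595.1123 ⇒ m₃ = -6595.1123/7 = -942.15890
m₂^(3/2) = 64.44531^(1.5) = 517.35296
g₁ = m₃ / m₂^(3/2) = -942.15890 / 517.35296 ≈ -1.8211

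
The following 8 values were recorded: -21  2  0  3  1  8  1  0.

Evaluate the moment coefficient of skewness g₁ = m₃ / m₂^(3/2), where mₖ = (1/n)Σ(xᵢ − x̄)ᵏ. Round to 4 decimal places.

-1.8242

x̄ = (-21 + 2 + 0 + 3 + 1 + 8 + 1 + 0) / 8 = -0.7500
deviations (xᵢ − x̄): -20.2500, 2.7500, 0.7500, 3.7500, 1.7500, 8.7500, 1.7500, 0.7500
Σ(xᵢ − x̄)² = 515.5000 ⇒ m₂ = 515.5000/8 = 64.43750
Σ(xᵢ − x̄)³ = -7548.7500 ⇒ m₃ = -7548.7500/8 = -943.59375
m₂^(3/2) = 64.43750^(1.5) = 517.25896
g₁ = m₃ / m₂^(3/2) = -943.59375 / 517.25896 ≈ -1.8242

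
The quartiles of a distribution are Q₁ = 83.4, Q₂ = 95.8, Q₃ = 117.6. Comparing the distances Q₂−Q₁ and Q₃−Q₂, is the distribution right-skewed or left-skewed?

right-skewed

Q₂ − Q₁ = 12.4;  Q₃ − Q₂ = 21.8
Q₃ − Q₂ > Q₂ − Q₁ ⇒ the upper half is more spread out ⇒ right-skewed.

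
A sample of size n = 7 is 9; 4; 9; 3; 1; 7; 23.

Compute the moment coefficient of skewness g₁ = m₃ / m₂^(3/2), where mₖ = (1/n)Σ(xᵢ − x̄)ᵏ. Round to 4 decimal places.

x̄ = (9 + 4 + 9 + 3 + 1 + 7 + 23) / 7 = 8.0000
deviations (xᵢ − x̄): 1.0000, -4.0000, 1.0000, -5.0000, -7.0000, -1.0000, 15.0000
Σ(xᵢ − x̄)² = 318.0000 ⇒ m₂ = 318.0000/7 = 45.42857
Σ(xᵢ − x̄)³ = 2844.0000 ⇒ m₃ = 2844.0000/7 = 406.28571
m₂^(3/2) = 45.42857^(1.5) = 306.19185
g₁ = m₃ / m₂^(3/2) = 406.28571 / 306.19185 ≈ 1.3269

1.3269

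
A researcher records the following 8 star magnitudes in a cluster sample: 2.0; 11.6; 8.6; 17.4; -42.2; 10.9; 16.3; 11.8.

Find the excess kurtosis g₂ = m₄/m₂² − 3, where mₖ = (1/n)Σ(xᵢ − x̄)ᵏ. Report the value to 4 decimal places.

2.4850

x̄ = 4.5500
Σ(xᵢ − x̄)² = 2654.2400 ⇒ m₂ = 331.78000
Σ(xᵢ − x̄)⁴ = 4830180.5188 ⇒ m₄ = 603772.56484
m₂² = 110077.96840
g₂ = m₄/m₂² − 3 = 5.48495 − 3 ≈ 2.4850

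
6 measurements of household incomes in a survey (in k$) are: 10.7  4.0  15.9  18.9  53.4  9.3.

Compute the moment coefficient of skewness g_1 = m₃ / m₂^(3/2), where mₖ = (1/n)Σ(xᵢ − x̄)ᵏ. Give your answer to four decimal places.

x̄ = (10.7 + 4.0 + 15.9 + 18.9 + 53.4 + 9.3) / 6 = 18.7000
deviations (xᵢ − x̄): -8.0000, -14.7000, -2.8000, 0.2000, 34.7000, -9.4000
Σ(xᵢ − x̄)² = 1580.4200 ⇒ m₂ = 1580.4200/6 = 263.40333
Σ(xᵢ − x̄)³ = 37240.8720 ⇒ m₃ = 37240.8720/6 = 6206.81200
m₂^(3/2) = 263.40333^(1.5) = 4274.95847
g_1 = m₃ / m₂^(3/2) = 6206.81200 / 4274.95847 ≈ 1.4519

1.4519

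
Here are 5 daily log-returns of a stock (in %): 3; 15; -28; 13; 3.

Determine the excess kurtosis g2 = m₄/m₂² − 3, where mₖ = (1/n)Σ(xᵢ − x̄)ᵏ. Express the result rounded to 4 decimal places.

x̄ = 1.2000
Σ(xᵢ − x̄)² = 1188.8000 ⇒ m₂ = 237.76000
Σ(xᵢ − x̄)⁴ = 782671.1360 ⇒ m₄ = 156534.22720
m₂² = 56529.81760
g2 = m₄/m₂² − 3 = 2.76906 − 3 ≈ -0.2309

-0.2309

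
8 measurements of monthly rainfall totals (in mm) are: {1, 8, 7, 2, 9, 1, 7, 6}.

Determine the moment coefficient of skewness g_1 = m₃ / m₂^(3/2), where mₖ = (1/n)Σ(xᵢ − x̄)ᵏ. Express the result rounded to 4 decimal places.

-0.3278

x̄ = (1 + 8 + 7 + 2 + 9 + 1 + 7 + 6) / 8 = 5.1250
deviations (xᵢ − x̄): -4.1250, 2.8750, 1.8750, -3.1250, 3.8750, -4.1250, 1.8750, 0.8750
Σ(xᵢ − x̄)² = 74.8750 ⇒ m₂ = 74.8750/8 = 9.35938
Σ(xᵢ − x̄)³ = -75.0938 ⇒ m₃ = -75.0938/8 = -9.38672
m₂^(3/2) = 9.35938^(1.5) = 28.63323
g_1 = m₃ / m₂^(3/2) = -9.38672 / 28.63323 ≈ -0.3278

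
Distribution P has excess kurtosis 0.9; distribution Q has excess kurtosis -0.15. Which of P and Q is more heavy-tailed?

Higher excess kurtosis ⇒ heavier tails relative to the normal distribution.
0.9 vs -0.15: the larger is 0.9, so P has heavier tails. (P is leptokurtic — heavier-than-normal tails; the other is platykurtic.)

P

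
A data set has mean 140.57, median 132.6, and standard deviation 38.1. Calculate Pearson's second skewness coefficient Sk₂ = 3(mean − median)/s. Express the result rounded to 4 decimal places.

0.6276

Sk₂ = 3(140.57 − 132.6) / 38.1 = 3 × 7.9700 / 38.1
    = 23.9100 / 38.1 ≈ 0.6276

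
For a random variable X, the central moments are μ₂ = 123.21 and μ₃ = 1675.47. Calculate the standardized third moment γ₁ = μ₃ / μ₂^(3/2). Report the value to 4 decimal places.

1.2251

σ = √μ₂ = √123.21 = 11.10000
σ³ = μ₂^(3/2) = 1367.63100
γ₁ = μ₃/σ³ = 1675.47 / 1367.63100 ≈ 1.2251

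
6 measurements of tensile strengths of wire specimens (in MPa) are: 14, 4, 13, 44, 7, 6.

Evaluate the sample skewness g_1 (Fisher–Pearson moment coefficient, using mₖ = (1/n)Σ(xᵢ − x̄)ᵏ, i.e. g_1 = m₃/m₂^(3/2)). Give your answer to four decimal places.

x̄ = (14 + 4 + 13 + 44 + 7 + 6) / 6 = 14.6667
deviations (xᵢ − x̄): -0.6667, -10.6667, -1.6667, 29.3333, -7.6667, -8.6667
Σ(xᵢ − x̄)² = 1111.3333 ⇒ m₂ = 1111.3333/6 = 185.22222
Σ(xᵢ − x̄)³ = 22919.5556 ⇒ m₃ = 22919.5556/6 = 3819.92593
m₂^(3/2) = 185.22222^(1.5) = 2520.80723
g_1 = m₃ / m₂^(3/2) = 3819.92593 / 2520.80723 ≈ 1.5154

1.5154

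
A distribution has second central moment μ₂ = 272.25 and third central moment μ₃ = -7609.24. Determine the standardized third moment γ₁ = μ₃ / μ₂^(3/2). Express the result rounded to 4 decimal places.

-1.6939

σ = √μ₂ = √272.25 = 16.50000
σ³ = μ₂^(3/2) = 4492.12500
γ₁ = μ₃/σ³ = -7609.24 / 4492.12500 ≈ -1.6939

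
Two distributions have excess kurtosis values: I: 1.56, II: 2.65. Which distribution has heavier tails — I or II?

II

Higher excess kurtosis ⇒ heavier tails relative to the normal distribution.
1.56 vs 2.65: the larger is 2.65, so II has heavier tails.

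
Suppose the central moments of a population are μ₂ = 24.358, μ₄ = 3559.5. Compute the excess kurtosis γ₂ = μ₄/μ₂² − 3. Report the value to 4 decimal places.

μ₂² = 24.358² = 593.31216
μ₄/μ₂² = 3559.5 / 593.31216 = 5.99937
γ₂ = 5.99937 − 3 ≈ 2.9994

2.9994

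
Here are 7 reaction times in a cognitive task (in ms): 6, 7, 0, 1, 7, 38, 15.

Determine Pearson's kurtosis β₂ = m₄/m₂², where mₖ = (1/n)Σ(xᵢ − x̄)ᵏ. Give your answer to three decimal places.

x̄ = 10.5714
Σ(xᵢ − x̄)² = 1021.7143 ⇒ m₂ = 145.95918
Σ(xᵢ − x̄)⁴ = 588023.9650 ⇒ m₄ = 84003.42357
m₂² = 21304.08330
β₂ = m₄/m₂² = 84003.42357 / 21304.08330 ≈ 3.943

3.943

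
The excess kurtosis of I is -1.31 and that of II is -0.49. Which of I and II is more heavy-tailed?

II

Higher excess kurtosis ⇒ heavier tails relative to the normal distribution.
-1.31 vs -0.49: the larger is -0.49, so II has heavier tails.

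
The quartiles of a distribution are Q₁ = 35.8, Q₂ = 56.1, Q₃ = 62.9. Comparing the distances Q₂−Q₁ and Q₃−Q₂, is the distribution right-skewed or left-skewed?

left-skewed

Q₂ − Q₁ = 20.3;  Q₃ − Q₂ = 6.8
Q₂ − Q₁ > Q₃ − Q₂ ⇒ the lower half is more spread out ⇒ left-skewed.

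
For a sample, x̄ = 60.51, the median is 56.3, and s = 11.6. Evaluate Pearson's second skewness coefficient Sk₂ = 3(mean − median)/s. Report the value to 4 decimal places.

1.0888

Sk₂ = 3(60.51 − 56.3) / 11.6 = 3 × 4.2100 / 11.6
    = 12.6300 / 11.6 ≈ 1.0888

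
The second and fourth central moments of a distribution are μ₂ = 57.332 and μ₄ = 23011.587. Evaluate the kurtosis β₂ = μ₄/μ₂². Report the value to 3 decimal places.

7.001

μ₂² = 57.332² = 3286.95822
μ₄/μ₂² = 23011.587 / 3286.95822 = 7.00088
β₂ ≈ 7.001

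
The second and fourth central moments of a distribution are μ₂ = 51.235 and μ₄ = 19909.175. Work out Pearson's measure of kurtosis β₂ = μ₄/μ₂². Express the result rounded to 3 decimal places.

7.584

μ₂² = 51.235² = 2625.02523
μ₄/μ₂² = 19909.175 / 2625.02523 = 7.58437
β₂ ≈ 7.584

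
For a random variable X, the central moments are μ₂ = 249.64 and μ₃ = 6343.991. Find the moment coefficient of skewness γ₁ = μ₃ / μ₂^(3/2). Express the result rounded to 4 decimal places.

σ = √μ₂ = √249.64 = 15.80000
σ³ = μ₂^(3/2) = 3944.31200
γ₁ = μ₃/σ³ = 6343.991 / 3944.31200 ≈ 1.6084

1.6084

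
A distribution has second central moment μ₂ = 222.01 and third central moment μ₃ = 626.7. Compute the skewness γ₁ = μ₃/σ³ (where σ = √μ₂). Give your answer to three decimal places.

σ = √μ₂ = √222.01 = 14.90000
σ³ = μ₂^(3/2) = 3307.94900
γ₁ = μ₃/σ³ = 626.7 / 3307.94900 ≈ 0.189

0.189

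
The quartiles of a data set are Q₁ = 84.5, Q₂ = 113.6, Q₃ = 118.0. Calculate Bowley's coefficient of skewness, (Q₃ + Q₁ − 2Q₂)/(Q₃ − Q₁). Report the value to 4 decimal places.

numerator: Q₃ + Q₁ − 2Q₂ = 118.0 + 84.5 − 2×113.6 = -24.7000
denominator: Q₃ − Q₁ = 118.0 − 84.5 = 33.5000
Bowley skewness = -24.7000 / 33.5000 ≈ -0.7373

-0.7373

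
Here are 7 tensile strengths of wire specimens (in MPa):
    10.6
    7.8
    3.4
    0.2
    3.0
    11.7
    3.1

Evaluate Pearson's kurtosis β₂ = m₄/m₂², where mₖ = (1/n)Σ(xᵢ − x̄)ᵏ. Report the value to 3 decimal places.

x̄ = 5.6857
Σ(xᵢ − x̄)² = 114.0086 ⇒ m₂ = 16.28694
Σ(xᵢ − x̄)⁴ = 2941.2195 ⇒ m₄ = 420.17421
m₂² = 265.26437
β₂ = m₄/m₂² = 420.17421 / 265.26437 ≈ 1.584

1.584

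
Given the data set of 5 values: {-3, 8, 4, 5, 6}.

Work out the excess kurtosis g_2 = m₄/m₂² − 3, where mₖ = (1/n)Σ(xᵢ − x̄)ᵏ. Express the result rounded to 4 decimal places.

-0.2714

x̄ = 4.0000
Σ(xᵢ − x̄)² = 70.0000 ⇒ m₂ = 14.00000
Σ(xᵢ − x̄)⁴ = 2674.0000 ⇒ m₄ = 534.80000
m₂² = 196.00000
g_2 = m₄/m₂² − 3 = 2.72857 − 3 ≈ -0.2714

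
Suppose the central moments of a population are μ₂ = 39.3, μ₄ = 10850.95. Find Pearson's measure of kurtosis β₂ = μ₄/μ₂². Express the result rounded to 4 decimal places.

7.0256

μ₂² = 39.3² = 1544.49000
μ₄/μ₂² = 10850.95 / 1544.49000 = 7.02559
β₂ ≈ 7.0256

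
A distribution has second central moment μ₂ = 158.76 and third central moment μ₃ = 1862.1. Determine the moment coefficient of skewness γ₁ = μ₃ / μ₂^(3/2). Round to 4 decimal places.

0.9309

σ = √μ₂ = √158.76 = 12.60000
σ³ = μ₂^(3/2) = 2000.37600
γ₁ = μ₃/σ³ = 1862.1 / 2000.37600 ≈ 0.9309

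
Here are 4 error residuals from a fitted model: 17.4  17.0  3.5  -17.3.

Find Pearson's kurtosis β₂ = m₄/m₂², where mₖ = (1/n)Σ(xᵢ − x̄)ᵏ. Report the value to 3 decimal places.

x̄ = 5.1500
Σ(xᵢ − x̄)² = 797.2100 ⇒ m₂ = 199.30250
Σ(xᵢ − x̄)⁴ = 296263.1644 ⇒ m₄ = 74065.79111
m₂² = 39721.48651
β₂ = m₄/m₂² = 74065.79111 / 39721.48651 ≈ 1.865

1.865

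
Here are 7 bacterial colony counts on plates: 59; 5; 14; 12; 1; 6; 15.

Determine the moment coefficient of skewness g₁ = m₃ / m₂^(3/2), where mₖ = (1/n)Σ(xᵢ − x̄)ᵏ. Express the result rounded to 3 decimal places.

1.750

x̄ = (59 + 5 + 14 + 12 + 1 + 6 + 15) / 7 = 16.0000
deviations (xᵢ − x̄): 43.0000, -11.0000, -2.0000, -4.0000, -15.0000, -10.0000, -1.0000
Σ(xᵢ − x̄)² = 2316.0000 ⇒ m₂ = 2316.0000/7 = 330.85714
Σ(xᵢ − x̄)³ = 73728.0000 ⇒ m₃ = 73728.0000/7 = 10532.57143
m₂^(3/2) = 330.85714^(1.5) = 6018.11902
g₁ = m₃ / m₂^(3/2) = 10532.57143 / 6018.11902 ≈ 1.750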